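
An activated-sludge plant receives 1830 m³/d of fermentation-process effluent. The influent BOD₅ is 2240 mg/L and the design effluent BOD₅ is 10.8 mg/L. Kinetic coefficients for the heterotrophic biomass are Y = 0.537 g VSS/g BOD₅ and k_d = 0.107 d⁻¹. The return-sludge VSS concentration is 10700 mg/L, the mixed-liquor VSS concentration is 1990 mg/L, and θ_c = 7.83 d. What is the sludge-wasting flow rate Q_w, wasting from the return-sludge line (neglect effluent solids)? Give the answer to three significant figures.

From the SRT design equation V = Y Q (S₀−S) θ_c / [X (1 + k_d θ_c)] = 0.537 × 1830 × (2240 − 10.8) × 7.83 / [1990 × (1 + 0.107 × 7.83)] = 1.72×10^7 / 3657 = 4690 m³.
θ_c = V·X/(Q_w·X_r) when wasting from the recycle, so Q_w = V·X/(θ_c·X_r) = 4690 × 1990 / (7.83 × 10700) = 111.4 m³/d.

Q_w ≈ 111 m³/d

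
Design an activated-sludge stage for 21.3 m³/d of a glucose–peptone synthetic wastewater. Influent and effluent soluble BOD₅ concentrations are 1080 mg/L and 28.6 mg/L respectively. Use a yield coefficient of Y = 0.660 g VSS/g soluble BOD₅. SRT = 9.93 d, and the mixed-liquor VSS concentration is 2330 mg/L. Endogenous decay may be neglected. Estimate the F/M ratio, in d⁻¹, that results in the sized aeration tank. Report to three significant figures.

V·X = Y·Q·ΔS·θ_c gives V = 0.660 × 21.3 × (1080 − 28.6) × 9.93 / 2330 = 62.99 m³.
F/M = Q·S₀ / (V·X) = 21.3 × 1080 / (62.99 × 2330) = 0.1567 g soluble BOD₅·(g VSS·d)⁻¹.

F/M ≈ 0.157 d⁻¹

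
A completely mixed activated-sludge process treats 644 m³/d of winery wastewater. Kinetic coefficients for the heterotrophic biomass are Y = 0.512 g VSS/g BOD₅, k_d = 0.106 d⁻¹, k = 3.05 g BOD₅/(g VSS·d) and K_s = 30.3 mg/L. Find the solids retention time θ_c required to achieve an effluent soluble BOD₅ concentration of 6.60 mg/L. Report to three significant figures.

Specific growth rate at S = 6.60 mg/L: μ = YkS/(K_s+S) = 0.512·3.05·6.60/(30.3+6.60) = 0.2793 d⁻¹.
1/θ_c = 0.2793 − 0.106 = 0.1733 d⁻¹, so θ_c = 5.770 d.

θ_c ≈ 5.77 d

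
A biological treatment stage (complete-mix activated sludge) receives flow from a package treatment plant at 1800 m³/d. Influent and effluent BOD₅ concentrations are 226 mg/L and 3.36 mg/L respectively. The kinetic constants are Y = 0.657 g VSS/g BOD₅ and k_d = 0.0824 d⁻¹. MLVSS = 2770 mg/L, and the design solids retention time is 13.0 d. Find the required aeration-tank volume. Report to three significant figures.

From the SRT design equation V = Y Q (S₀−S) θ_c / [X (1 + k_d θ_c)] = 0.657 × 1800 × (226 − 3.36) × 13.0 / [2770 × (1 + 0.0824 × 13.0)] = 3.42×10^6 / 5737 = 596.6 m³.

V ≈ 597 m³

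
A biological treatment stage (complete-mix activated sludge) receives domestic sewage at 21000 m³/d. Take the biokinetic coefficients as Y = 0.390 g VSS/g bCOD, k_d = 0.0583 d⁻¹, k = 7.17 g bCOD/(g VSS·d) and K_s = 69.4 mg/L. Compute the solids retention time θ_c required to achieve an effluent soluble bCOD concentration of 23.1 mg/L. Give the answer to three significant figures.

From 1/θ_c = Y·k·S/(K_s + S) − k_d: Y·k·S/(K_s+S) = 0.390 × 7.17 × 23.1 / (69.4 + 23.1) = 0.6983 d⁻¹.
Then 1/θ_c = μ − k_d = 0.6983 − 0.0583 = 0.6400 d⁻¹, giving θ_c = 1.562 d.

θ_c ≈ 1.56 d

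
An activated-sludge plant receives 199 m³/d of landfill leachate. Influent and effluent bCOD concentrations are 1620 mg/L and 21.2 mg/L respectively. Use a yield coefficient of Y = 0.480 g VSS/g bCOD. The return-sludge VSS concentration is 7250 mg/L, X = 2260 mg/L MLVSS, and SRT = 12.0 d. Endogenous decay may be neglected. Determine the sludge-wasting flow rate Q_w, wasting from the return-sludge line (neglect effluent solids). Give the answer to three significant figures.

V·X = Y·Q·ΔS·θ_c gives V = 0.480 × 199 × (1620 − 21.2) × 12.0 / 2260 = 810.9 m³.
θ_c = V·X/(Q_w·X_r) when wasting from the recycle, so Q_w = V·X/(θ_c·X_r) = 810.9 × 2260 / (12.0 × 7250) = 21.06 m³/d.

Q_w ≈ 21.1 m³/d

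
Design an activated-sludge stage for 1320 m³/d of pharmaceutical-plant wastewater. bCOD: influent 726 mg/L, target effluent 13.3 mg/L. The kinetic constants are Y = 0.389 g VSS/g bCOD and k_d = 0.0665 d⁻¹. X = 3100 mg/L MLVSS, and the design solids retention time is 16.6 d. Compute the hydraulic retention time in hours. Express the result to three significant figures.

From the SRT design equation V = Y Q (S₀−S) θ_c / [X (1 + k_d θ_c)] = 0.389 × 1320 × (726 − 13.3) × 16.6 / [3100 × (1 + 0.0665 × 16.6)] = 6.07×10^6 / 6522 = 931.4 m³.
HRT = V/Q = 931.4 m³ / 1320 m³·d⁻¹ = 0.7056 d × 24 = 16.94 h.

τ ≈ 16.9 h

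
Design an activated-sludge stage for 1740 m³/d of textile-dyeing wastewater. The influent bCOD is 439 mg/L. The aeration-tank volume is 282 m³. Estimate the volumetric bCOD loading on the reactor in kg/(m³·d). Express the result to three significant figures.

L_v = Q S₀ / V = 1740 × 439 × 10⁻³ / 282.0 = 2.709 kg/(m³·d).

L_v ≈ 2.71 kg bCOD/(m³·d)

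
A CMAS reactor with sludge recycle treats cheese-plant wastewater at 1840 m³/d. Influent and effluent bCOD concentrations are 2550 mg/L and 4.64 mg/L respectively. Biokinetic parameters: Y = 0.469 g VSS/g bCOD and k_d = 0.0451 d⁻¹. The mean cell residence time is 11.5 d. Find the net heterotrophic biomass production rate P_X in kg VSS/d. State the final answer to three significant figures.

Y_obs = Y / (1 + k_d θ_c) = 0.469 / (1 + 0.0451 × 11.5) = 0.469 / 1.519 = 0.3088.
Mass of bCOD removed per day: Q(S₀ − S) = 1840 × 2545 g/m³ = 4683 kg/d.
Net biomass production P_X = Y_obs × Q·(S₀ − S) = 0.3088 × 4683 = 1446 kg VSS/d.

P_X ≈ 1450 kg VSS/d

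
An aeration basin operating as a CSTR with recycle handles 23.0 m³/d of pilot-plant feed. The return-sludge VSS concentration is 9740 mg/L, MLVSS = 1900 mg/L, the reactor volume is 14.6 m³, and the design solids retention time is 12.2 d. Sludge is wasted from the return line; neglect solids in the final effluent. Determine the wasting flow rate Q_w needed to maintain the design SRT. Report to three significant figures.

Q_w = (V·X)/(θ_c X_r) = 14.60 × 1900 / (12.2 × 9740) = 0.2334 m³/d.

Q_w ≈ 0.233 m³/d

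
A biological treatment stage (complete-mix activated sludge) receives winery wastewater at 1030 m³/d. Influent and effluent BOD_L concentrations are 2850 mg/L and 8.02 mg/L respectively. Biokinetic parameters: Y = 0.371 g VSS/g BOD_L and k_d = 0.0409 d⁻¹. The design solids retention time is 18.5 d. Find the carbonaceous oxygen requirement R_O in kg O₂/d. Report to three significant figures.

Observed yield with endogenous decay: Y_obs = Y / (1 + k_d·θ_c) = 0.371 / (1 + 0.0409 × 18.5) = 0.371 / 1.757 = 0.2112 g VSS/g BOD_L.
Q·(S₀ − S) = 1030 × (2850 − 8.02) × 10⁻³ = 2927 kg/d removed.
Biomass synthesised: P_X = Y_obs × 2927 = 618.2 kg VSS/d.
R_O = Q·(S₀ − S) − 1.42·P_X = 2927 − 1.42 × 618.2 = 2049 kg O₂/d.

R_O ≈ 2050 kg O₂/d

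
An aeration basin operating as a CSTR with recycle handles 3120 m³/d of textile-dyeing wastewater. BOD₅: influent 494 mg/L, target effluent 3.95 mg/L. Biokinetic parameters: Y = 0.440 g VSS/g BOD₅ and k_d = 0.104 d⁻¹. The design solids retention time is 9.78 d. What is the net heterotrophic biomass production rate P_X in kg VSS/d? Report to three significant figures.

P_X ≈ 334 kg VSS/d

Y_obs = Y / (1 + k_d θ_c) = 0.440 / (1 + 0.104 × 9.78) = 0.440 / 2.017 = 0.2181.
Mass of BOD₅ removed per day: Q(S₀ − S) = 3120 × 490.1 g/m³ = 1529 kg/d.
Net biomass production P_X = Y_obs × Q·(S₀ − S) = 0.2181 × 1529 = 333.5 kg VSS/d.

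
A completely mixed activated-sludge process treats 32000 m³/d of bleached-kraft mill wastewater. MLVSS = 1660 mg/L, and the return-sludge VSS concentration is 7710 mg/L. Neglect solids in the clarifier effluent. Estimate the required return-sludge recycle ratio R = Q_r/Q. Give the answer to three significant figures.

R ≈ 0.274

Mass balance around the secondary clarifier (neglecting effluent solids): R = X / (X_r − X) = 1660 / (7710 − 1660) = 0.2744.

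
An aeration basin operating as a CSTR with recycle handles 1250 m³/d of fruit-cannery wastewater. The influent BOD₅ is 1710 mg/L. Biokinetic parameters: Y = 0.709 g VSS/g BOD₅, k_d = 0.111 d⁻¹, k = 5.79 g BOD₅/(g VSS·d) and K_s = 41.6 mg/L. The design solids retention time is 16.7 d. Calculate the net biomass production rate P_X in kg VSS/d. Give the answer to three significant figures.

From the Monod/SRT balance for a CMAS, S = K_s·(1+k_d θ_c)/[θ_c·(Y k − k_d) − 1] = 41.6 × (1 + 0.111 × 16.7) / [16.7 × (0.709 × 5.79 − 0.111) − 1] = 118.7 / 65.70 = 1.807 mg/L.
Y_obs = Y / (1 + k_d θ_c) = 0.709 / (1 + 0.111 × 16.7) = 0.709 / 2.854 = 0.2484.
ΔS = 1710 − 1.81 = 1708 mg/L, so the substrate removal rate is 1250 × 1708/1000 = 2135 kg BOD₅/d.
So the net sludge growth is P_X = 0.2484 × 2135 = 530.5 kg VSS/d.

P_X ≈ 530 kg VSS/d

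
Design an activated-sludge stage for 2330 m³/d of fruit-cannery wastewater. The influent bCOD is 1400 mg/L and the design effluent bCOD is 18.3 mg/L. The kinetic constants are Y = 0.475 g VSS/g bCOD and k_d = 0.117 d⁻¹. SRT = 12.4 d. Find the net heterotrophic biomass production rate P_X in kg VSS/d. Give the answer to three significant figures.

Correct the yield for decay: Y_obs = Y/(1 + k_d θ_c) = 0.475 / (1 + 0.117 × 12.4) = 0.475 / 2.451 = 0.1938.
Substrate removed = Q·(S₀ − S) = 2330 m³/d × (1400 − 18.3) g/m³ = 3.22×10^6 g/d = 3219 kg/d.
Biomass produced: P_X = Y_obs·Q·ΔS = 0.1938 × 3219 ≈ 624.0 kg VSS/d.

P_X ≈ 624 kg VSS/d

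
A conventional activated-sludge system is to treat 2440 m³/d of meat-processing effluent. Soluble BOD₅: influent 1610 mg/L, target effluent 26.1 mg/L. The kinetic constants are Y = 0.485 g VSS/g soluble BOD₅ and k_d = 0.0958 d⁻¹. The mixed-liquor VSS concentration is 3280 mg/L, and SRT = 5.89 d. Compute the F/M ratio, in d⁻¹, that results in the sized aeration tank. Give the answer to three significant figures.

F/M ≈ 0.557 d⁻¹

From the SRT design equation V = Y Q (S₀−S) θ_c / [X (1 + k_d θ_c)] = 0.485 × 2440 × (1610 − 26.1) × 5.89 / [3280 × (1 + 0.0958 × 5.89)] = 1.1×10^7 / 5131 = 2152 m³.
Food-to-microorganism ratio F/M = Q S₀ / (V X) = 2440 × 1610 / (2152 × 3280) = 0.5566 d⁻¹.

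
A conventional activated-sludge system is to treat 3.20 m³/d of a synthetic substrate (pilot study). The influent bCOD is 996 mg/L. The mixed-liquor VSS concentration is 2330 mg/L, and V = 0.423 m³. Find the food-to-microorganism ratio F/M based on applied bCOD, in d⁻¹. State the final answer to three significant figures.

Food-to-microorganism ratio F/M = Q S₀ / (V X) = 3.20 × 996 / (0.4230 × 2330) = 3.234 d⁻¹.

F/M ≈ 3.23 d⁻¹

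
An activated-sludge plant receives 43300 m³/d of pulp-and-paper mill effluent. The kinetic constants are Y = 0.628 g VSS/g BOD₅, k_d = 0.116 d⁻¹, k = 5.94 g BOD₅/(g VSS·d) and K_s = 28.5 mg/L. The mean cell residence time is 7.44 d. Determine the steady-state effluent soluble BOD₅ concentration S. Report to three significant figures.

S ≈ 2.05 mg/L

Effluent substrate depends only on kinetics and SRT: S = K_s(1 + k_d θ_c) / [θ_c(Yk − k_d) − 1] = 28.5 × (1 + 0.116 × 7.44) / [7.44 × (0.628 × 5.94 − 0.116) − 1] = 53.10 / 25.89 = 2.051 mg/L.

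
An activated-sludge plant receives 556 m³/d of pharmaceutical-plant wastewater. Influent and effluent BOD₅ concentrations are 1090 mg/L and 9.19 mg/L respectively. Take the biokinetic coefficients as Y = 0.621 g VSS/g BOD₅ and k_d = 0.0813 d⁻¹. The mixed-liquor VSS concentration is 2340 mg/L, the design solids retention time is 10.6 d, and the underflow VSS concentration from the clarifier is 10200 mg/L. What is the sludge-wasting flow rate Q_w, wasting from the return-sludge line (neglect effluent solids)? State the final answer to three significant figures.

Steady-state biomass mass balance: V·X·(1 + k_d·θ_c) = Y·Q·(S₀ − S)·θ_c, so V = 0.621 × 556 × (1090 − 9.19) × 10.6 / [2340 × (1 + 0.0813 × 10.6)] = 3.96×10^6 / 4357 = 908.0 m³.
θ_c = V·X/(Q_w·X_r) when wasting from the recycle, so Q_w = V·X/(θ_c·X_r) = 908.0 × 2340 / (10.6 × 10200) = 19.65 m³/d.

Q_w ≈ 19.7 m³/d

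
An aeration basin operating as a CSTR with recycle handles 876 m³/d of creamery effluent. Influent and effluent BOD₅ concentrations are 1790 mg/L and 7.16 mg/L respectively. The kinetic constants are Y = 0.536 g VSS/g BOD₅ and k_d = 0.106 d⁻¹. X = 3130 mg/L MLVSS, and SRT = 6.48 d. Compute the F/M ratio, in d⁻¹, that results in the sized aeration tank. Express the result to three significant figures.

F/M ≈ 0.488 d⁻¹

Steady-state biomass mass balance: V·X·(1 + k_d·θ_c) = Y·Q·(S₀ − S)·θ_c, so V = 0.536 × 876 × (1790 − 7.16) × 6.48 / [3130 × (1 + 0.106 × 6.48)] = 5.42×10^6 / 5280 = 1027 m³.
F/M = applied load / biomass = Q·S₀/(V·X) = 876 × 1790 / (1027 × 3130) = 0.4876 d⁻¹.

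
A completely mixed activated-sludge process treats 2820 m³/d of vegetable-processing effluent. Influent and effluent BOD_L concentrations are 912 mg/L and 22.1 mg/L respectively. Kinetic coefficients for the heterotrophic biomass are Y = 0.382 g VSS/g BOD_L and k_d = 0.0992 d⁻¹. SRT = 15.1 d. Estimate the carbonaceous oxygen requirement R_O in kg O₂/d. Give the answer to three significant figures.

R_O ≈ 1960 kg O₂/d

Correct the yield for decay: Y_obs = Y/(1 + k_d θ_c) = 0.382 / (1 + 0.0992 × 15.1) = 0.382 / 2.498 = 0.1529.
ΔS = 912 − 22.1 = 889.9 mg/L, so the substrate removal rate is 2820 × 889.9/1000 = 2510 kg BOD_L/d.
Biomass synthesised: P_X = Y_obs × 2510 = 383.8 kg VSS/d.
R_O = Q·ΔS − 1.42 P_X = 2510 − 545.0 = 1965 kg O₂/d.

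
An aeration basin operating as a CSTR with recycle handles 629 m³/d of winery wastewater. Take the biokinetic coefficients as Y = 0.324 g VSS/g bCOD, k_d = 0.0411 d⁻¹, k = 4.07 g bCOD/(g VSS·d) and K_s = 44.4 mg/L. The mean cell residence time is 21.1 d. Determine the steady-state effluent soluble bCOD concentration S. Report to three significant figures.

S ≈ 3.19 mg/L

For a completely mixed reactor with recycle the Lawrence–McCarty relation gives S = K_s·(1 + k_d·θ_c) / [θ_c·(Y·k − k_d) − 1] = 44.4 × (1 + 0.0411 × 21.1) / [21.1 × (0.324 × 4.07 − 0.0411) − 1] = 82.90 / 25.96 = 3.194 mg/L.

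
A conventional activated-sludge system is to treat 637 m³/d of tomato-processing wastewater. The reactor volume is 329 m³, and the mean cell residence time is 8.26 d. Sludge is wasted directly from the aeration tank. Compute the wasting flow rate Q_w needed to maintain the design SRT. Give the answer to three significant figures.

For wasting at MLVSS concentration, Q_w = V/θ_c = 329.0/8.26 = 39.83 m³/d.

Q_w ≈ 39.8 m³/d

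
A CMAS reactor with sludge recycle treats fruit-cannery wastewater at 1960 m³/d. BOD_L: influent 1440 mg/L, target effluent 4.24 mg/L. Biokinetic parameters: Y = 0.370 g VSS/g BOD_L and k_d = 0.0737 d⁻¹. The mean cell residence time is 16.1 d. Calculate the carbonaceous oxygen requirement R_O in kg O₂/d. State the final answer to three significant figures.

Observed yield with endogenous decay: Y_obs = Y / (1 + k_d·θ_c) = 0.370 / (1 + 0.0737 × 16.1) = 0.370 / 2.187 = 0.1692 g VSS/g BOD_L.
Substrate removed = Q·(S₀ − S) = 1960 m³/d × (1440 − 4.24) g/m³ = 2.81×10^6 g/d = 2814 kg/d.
P_X = Y_obs·Q·(S₀ − S) = 0.1692 × 2814 = 476.2 kg VSS/d.
Carbonaceous O₂ demand = substrate oxidised − cell-mass equivalent = 2814 − 1.42 × 476.2 = 2138 kg O₂/d.

R_O ≈ 2140 kg O₂/d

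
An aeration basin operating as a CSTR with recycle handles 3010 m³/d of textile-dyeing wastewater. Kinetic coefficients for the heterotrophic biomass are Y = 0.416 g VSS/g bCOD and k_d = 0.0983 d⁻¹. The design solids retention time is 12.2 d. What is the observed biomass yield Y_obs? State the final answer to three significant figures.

Y_obs ≈ 0.189 g VSS/g bCOD

Observed yield with endogenous decay: Y_obs = Y / (1 + k_d·θ_c) = 0.416 / (1 + 0.0983 × 12.2) = 0.416 / 2.199 = 0.1892 g VSS/g bCOD.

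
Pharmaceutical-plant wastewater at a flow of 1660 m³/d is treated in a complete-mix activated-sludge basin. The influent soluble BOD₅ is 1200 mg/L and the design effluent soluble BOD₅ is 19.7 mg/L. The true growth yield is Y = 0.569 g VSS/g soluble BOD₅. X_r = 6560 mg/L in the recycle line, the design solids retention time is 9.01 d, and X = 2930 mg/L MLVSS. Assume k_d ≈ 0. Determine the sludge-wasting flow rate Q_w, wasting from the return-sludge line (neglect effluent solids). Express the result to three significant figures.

Q_w ≈ 170 m³/d

Biomass mass balance (decay neglected): V·X = Y·Q·(S₀ − S)·θ_c, so V = 0.569 × 1660 × (1200 − 19.7) × 9.01 / 2930 = 3428 m³.
θ_c = V·X/(Q_w·X_r) when wasting from the recycle, so Q_w = V·X/(θ_c·X_r) = 3428 × 2930 / (9.01 × 6560) = 169.9 m³/d.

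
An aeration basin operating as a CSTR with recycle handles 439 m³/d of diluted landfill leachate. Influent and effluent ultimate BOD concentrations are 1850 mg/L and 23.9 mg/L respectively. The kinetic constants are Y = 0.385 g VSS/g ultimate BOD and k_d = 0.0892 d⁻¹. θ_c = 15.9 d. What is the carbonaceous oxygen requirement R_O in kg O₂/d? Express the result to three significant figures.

R_O ≈ 620 kg O₂/d

The observed yield is Y_obs = Y/(1 + k_d·θ_c) = 0.385 / (1 + 0.0892 × 15.9) = 0.385 / 2.418 = 0.1592 g VSS per g ultimate BOD removed.
Q·(S₀ − S) = 439 × (1850 − 23.9) × 10⁻³ = 801.7 kg/d removed.
Biomass synthesised: P_X = Y_obs × 801.7 = 127.6 kg VSS/d.
Carbonaceous O₂ demand = substrate oxidised − cell-mass equivalent = 801.7 − 1.42 × 127.6 = 620.4 kg O₂/d.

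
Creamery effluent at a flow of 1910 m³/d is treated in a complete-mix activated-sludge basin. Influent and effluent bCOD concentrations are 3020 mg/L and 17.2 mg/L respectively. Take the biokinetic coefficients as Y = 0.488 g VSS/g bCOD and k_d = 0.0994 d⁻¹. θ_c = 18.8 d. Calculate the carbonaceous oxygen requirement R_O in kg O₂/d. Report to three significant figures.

Y_obs = Y / (1 + k_d θ_c) = 0.488 / (1 + 0.0994 × 18.8) = 0.488 / 2.869 = 0.1701.
ΔS = 3020 − 17.2 = 3003 mg/L, so the substrate removal rate is 1910 × 3003/1000 = 5735 kg bCOD/d.
Biomass synthesised: P_X = Y_obs × 5735 = 975.6 kg VSS/d.
Carbonaceous O₂ demand = substrate oxidised − cell-mass equivalent = 5735 − 1.42 × 975.6 = 4350 kg O₂/d.

R_O ≈ 4350 kg O₂/d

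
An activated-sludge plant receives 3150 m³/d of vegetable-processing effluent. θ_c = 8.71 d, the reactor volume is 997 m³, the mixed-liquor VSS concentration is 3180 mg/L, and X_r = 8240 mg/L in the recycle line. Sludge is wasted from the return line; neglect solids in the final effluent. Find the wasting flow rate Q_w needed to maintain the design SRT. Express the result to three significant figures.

Q_w ≈ 44.2 m³/d

Wasting from the return line (neglecting effluent solids): Q_w = V·X / (θ_c·X_r) = 997.0 × 3180 / (8.71 × 8240) = 44.18 m³/d.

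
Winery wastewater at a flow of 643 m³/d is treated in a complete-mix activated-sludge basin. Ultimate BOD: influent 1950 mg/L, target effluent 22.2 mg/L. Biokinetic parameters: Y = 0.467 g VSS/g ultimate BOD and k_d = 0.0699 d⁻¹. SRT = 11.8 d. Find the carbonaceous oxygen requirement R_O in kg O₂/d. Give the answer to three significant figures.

R_O ≈ 789 kg O₂/d

The observed yield is Y_obs = Y/(1 + k_d·θ_c) = 0.467 / (1 + 0.0699 × 11.8) = 0.467 / 1.825 = 0.2559 g VSS per g ultimate BOD removed.
Mass of ultimate BOD removed per day: Q(S₀ − S) = 643 × 1928 g/m³ = 1240 kg/d.
P_X = Y_obs·Q·(S₀ − S) = 0.2559 × 1240 = 317.2 kg VSS/d.
R_O = Q·(S₀ − S) − 1.42·P_X = 1240 − 1.42 × 317.2 = 789.1 kg O₂/d.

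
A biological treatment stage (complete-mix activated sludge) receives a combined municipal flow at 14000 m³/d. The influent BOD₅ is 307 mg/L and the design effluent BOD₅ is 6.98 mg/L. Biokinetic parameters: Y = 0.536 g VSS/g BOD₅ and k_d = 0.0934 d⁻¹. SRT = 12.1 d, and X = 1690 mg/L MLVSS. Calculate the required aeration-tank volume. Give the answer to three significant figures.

V ≈ 7570 m³

Rearranging the biomass balance for a CMAS with decay, V = Y·Q·ΔS·θ_c / [X·(1+k_d θ_c)] = 0.536 × 14000 × (307 − 6.98) × 12.1 / [1690 × (1 + 0.0934 × 12.1)] = 2.72×10^7 / 3600 = 7567 m³.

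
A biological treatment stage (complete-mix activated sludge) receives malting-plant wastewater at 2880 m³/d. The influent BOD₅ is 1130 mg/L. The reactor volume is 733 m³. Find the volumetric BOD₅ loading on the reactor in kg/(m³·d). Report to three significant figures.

L_v = Q S₀ / V = 2880 × 1130 × 10⁻³ / 733.0 = 4.440 kg/(m³·d).

L_v ≈ 4.44 kg BOD₅/(m³·d)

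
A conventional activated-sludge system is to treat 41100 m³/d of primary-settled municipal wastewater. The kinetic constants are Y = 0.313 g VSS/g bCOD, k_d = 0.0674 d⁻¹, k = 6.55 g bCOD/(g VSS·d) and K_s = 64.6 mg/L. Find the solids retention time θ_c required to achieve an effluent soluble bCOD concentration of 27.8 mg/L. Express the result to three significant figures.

At the target effluent, Y k S/(K_s+S) = 0.313×6.55×27.8/92.40 = 0.6168 d⁻¹.
Then 1/θ_c = μ − k_d = 0.6168 − 0.0674 = 0.5494 d⁻¹, giving θ_c = 1.820 d.

θ_c ≈ 1.82 d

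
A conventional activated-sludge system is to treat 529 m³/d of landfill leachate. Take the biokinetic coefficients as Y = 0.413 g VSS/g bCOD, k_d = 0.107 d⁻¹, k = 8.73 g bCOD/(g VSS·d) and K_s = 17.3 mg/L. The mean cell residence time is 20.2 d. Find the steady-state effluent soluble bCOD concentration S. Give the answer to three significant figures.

From the Monod/SRT balance for a CMAS, S = K_s·(1+k_d θ_c)/[θ_c·(Y k − k_d) − 1] = 17.3 × (1 + 0.107 × 20.2) / [20.2 × (0.413 × 8.73 − 0.107) − 1] = 54.69 / 69.67 = 0.7850 mg/L.

S ≈ 0.785 mg/L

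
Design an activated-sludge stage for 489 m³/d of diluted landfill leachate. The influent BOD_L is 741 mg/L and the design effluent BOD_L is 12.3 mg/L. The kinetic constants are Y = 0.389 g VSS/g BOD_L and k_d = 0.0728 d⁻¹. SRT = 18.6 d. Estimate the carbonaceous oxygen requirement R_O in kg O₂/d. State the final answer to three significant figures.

R_O ≈ 273 kg O₂/d

The observed yield is Y_obs = Y/(1 + k_d·θ_c) = 0.389 / (1 + 0.0728 × 18.6) = 0.389 / 2.354 = 0.1652 g VSS per g BOD_L removed.
Substrate removed = Q·(S₀ − S) = 489 m³/d × (741 − 12.3) g/m³ = 3.56×10^5 g/d = 356.3 kg/d.
Net sludge production P_X = 0.1652 × 356.3 = 58.88 kg VSS/d.
R_O = Q·ΔS − 1.42 P_X = 356.3 − 83.61 = 272.7 kg O₂/d.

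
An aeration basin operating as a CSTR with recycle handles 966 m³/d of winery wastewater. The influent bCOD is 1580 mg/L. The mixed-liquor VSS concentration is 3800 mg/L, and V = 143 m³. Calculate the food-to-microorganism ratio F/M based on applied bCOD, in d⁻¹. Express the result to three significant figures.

Food-to-microorganism ratio F/M = Q S₀ / (V X) = 966 × 1580 / (143.0 × 3800) = 2.809 d⁻¹.

F/M ≈ 2.81 d⁻¹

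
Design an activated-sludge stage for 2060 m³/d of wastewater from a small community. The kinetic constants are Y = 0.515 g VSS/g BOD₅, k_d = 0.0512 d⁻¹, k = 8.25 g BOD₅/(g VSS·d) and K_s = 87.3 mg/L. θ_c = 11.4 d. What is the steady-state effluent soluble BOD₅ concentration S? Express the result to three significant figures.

S ≈ 2.95 mg/L

For a completely mixed reactor with recycle the Lawrence–McCarty relation gives S = K_s·(1 + k_d·θ_c) / [θ_c·(Y·k − k_d) − 1] = 87.3 × (1 + 0.0512 × 11.4) / [11.4 × (0.515 × 8.25 − 0.0512) − 1] = 138.3 / 46.85 = 2.951 mg/L.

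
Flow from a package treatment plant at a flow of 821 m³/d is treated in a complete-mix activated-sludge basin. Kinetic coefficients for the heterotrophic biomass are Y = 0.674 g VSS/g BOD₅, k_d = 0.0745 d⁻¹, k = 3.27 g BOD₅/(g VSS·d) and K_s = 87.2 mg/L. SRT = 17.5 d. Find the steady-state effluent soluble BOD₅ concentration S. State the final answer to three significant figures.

S ≈ 5.54 mg/L

Effluent substrate depends only on kinetics and SRT: S = K_s(1 + k_d θ_c) / [θ_c(Yk − k_d) − 1] = 87.2 × (1 + 0.0745 × 17.5) / [17.5 × (0.674 × 3.27 − 0.0745) − 1] = 200.9 / 36.27 = 5.539 mg/L.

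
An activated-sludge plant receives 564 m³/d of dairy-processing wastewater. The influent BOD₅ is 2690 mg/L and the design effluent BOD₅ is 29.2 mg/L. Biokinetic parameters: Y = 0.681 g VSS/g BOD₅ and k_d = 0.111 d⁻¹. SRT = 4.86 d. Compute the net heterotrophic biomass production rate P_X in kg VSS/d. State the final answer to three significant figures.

P_X ≈ 664 kg VSS/d

Correct the yield for decay: Y_obs = Y/(1 + k_d θ_c) = 0.681 / (1 + 0.111 × 4.86) = 0.681 / 1.539 = 0.4424.
Mass of BOD₅ removed per day: Q(S₀ − S) = 564 × 2661 g/m³ = 1501 kg/d.
P_X = Y_obs · Q(S₀ − S) = 0.4424 × 1501 = 663.9 kg VSS/d.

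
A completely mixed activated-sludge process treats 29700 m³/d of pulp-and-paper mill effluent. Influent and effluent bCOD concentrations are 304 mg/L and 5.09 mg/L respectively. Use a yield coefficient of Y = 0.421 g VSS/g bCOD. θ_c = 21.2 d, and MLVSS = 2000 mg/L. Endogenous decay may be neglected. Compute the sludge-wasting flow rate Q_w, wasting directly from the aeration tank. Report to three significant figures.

V·X = Y·Q·ΔS·θ_c gives V = 0.421 × 29700 × (304 − 5.09) × 21.2 / 2000 = 39617 m³.
With mixed-liquor wasting, θ_c = V/Q_w, so Q_w = V/θ_c = 39617/21.2 = 1869 m³/d.

Q_w ≈ 1870 m³/d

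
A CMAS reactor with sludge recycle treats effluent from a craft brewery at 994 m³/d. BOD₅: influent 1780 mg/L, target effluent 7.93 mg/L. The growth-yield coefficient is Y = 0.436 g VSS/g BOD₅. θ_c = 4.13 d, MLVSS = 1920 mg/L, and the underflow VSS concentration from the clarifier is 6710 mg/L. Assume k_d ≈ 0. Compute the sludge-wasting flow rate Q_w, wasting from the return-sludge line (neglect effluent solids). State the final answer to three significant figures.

V·X = Y·Q·ΔS·θ_c gives V = 0.436 × 994 × (1780 − 7.93) × 4.13 / 1920 = 1652 m³.
Wasting from the return line (neglecting effluent solids): Q_w = V·X / (θ_c·X_r) = 1652 × 1920 / (4.13 × 6710) = 114.5 m³/d.

Q_w ≈ 114 m³/d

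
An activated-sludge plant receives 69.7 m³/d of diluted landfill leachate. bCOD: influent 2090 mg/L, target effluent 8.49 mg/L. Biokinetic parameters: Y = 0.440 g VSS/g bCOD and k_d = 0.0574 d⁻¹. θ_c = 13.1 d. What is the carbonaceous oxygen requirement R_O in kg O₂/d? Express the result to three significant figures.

R_O ≈ 93.3 kg O₂/d

Observed yield with endogenous decay: Y_obs = Y / (1 + k_d·θ_c) = 0.440 / (1 + 0.0574 × 13.1) = 0.440 / 1.752 = 0.2512 g VSS/g bCOD.
ΔS = 2090 − 8.49 = 2082 mg/L, so the substrate removal rate is 69.7 × 2082/1000 = 145.1 kg bCOD/d.
P_X = Y_obs·Q·(S₀ − S) = 0.2512 × 145.1 = 36.44 kg VSS/d.
R_O = Q·(S₀ − S) − 1.42·P_X = 145.1 − 1.42 × 36.44 = 93.34 kg O₂/d.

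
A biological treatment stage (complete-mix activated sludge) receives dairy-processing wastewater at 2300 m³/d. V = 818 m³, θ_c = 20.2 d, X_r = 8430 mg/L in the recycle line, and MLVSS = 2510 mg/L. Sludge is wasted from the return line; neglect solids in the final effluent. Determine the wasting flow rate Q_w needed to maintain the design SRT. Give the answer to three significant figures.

Q_w ≈ 12.1 m³/d

Wasting from the return line (neglecting effluent solids): Q_w = V·X / (θ_c·X_r) = 818.0 × 2510 / (20.2 × 8430) = 12.06 m³/d.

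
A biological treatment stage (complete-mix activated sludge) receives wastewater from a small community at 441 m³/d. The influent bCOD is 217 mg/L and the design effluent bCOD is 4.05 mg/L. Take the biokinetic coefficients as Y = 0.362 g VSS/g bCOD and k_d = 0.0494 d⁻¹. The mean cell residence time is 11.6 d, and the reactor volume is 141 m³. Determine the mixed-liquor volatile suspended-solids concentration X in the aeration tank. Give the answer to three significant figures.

From V·X·(1 + k_d·θ_c) = Y·Q·(S₀ − S)·θ_c: X = 0.362 × 441 × (217 − 4.05) × 11.6 / [141 × (1 + 0.0494 × 11.6)] = 1778 mg/L.

X ≈ 1780 mg/L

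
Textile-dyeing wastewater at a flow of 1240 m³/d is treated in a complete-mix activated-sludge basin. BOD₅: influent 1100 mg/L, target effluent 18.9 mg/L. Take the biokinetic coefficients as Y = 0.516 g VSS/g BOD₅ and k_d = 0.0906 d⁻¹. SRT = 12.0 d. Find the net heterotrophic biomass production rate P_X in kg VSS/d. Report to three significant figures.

Y_obs = Y / (1 + k_d θ_c) = 0.516 / (1 + 0.0906 × 12.0) = 0.516 / 2.087 = 0.2472.
Mass of BOD₅ removed per day: Q(S₀ − S) = 1240 × 1081 g/m³ = 1341 kg/d.
Net biomass production P_X = Y_obs × Q·(S₀ − S) = 0.2472 × 1341 = 331.4 kg VSS/d.

P_X ≈ 331 kg VSS/d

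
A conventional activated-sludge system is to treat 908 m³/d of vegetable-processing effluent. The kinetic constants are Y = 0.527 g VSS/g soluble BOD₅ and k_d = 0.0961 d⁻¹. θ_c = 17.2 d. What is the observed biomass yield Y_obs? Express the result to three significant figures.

Y_obs ≈ 0.199 g VSS/g soluble BOD₅

The observed yield is Y_obs = Y/(1 + k_d·θ_c) = 0.527 / (1 + 0.0961 × 17.2) = 0.527 / 2.653 = 0.1986 g VSS per g soluble BOD₅ removed.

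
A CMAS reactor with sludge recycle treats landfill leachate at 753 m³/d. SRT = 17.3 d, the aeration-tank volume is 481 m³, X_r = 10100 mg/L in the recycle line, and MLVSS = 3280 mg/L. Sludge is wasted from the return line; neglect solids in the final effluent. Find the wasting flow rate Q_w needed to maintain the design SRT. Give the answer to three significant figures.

Wasting from the return line (neglecting effluent solids): Q_w = V·X / (θ_c·X_r) = 481.0 × 3280 / (17.3 × 10100) = 9.029 m³/d.

Q_w ≈ 9.03 m³/d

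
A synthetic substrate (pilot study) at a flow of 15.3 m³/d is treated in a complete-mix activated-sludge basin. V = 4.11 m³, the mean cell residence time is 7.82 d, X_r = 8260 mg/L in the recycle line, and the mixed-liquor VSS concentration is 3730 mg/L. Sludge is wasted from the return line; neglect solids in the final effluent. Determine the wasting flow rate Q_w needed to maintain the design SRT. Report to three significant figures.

Wasting from the return line (neglecting effluent solids): Q_w = V·X / (θ_c·X_r) = 4.110 × 3730 / (7.82 × 8260) = 0.2373 m³/d.

Q_w ≈ 0.237 m³/d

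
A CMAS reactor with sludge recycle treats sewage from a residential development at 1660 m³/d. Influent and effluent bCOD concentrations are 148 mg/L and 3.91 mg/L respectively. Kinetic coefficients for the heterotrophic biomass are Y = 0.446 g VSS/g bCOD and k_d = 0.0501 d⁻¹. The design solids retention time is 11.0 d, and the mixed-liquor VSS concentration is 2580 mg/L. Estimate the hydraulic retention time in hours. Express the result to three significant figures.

τ ≈ 4.24 h

Rearranging the biomass balance for a CMAS with decay, V = Y·Q·ΔS·θ_c / [X·(1+k_d θ_c)] = 0.446 × 1660 × (148 − 3.91) × 11.0 / [2580 × (1 + 0.0501 × 11.0)] = 1.17×10^6 / 4002 = 293.2 m³.
τ = V/Q = 293.2/1660 = 0.1766 d, or 4.239 h.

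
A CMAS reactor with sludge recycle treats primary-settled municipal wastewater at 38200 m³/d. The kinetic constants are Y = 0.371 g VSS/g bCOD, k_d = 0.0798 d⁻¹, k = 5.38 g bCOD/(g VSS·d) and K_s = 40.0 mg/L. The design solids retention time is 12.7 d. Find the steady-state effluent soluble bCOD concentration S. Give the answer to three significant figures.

Effluent substrate depends only on kinetics and SRT: S = K_s(1 + k_d θ_c) / [θ_c(Yk − k_d) − 1] = 40.0 × (1 + 0.0798 × 12.7) / [12.7 × (0.371 × 5.38 − 0.0798) − 1] = 80.54 / 23.34 = 3.451 mg/L.

S ≈ 3.45 mg/L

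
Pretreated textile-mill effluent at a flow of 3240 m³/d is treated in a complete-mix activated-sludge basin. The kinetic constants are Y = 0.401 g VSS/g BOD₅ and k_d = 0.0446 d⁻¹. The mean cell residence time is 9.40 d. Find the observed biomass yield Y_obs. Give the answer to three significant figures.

Correct the yield for decay: Y_obs = Y/(1 + k_d θ_c) = 0.401 / (1 + 0.0446 × 9.40) = 0.401 / 1.419 = 0.2825.

Y_obs ≈ 0.283 g VSS/g BOD₅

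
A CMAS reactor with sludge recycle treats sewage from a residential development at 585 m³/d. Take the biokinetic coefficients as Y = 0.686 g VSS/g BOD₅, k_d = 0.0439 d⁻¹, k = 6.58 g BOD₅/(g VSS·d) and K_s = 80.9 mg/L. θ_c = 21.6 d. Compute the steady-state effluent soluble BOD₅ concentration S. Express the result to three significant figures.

S ≈ 1.65 mg/L

From the Monod/SRT balance for a CMAS, S = K_s·(1+k_d θ_c)/[θ_c·(Y k − k_d) − 1] = 80.9 × (1 + 0.0439 × 21.6) / [21.6 × (0.686 × 6.58 − 0.0439) − 1] = 157.6 / 95.55 = 1.650 mg/L.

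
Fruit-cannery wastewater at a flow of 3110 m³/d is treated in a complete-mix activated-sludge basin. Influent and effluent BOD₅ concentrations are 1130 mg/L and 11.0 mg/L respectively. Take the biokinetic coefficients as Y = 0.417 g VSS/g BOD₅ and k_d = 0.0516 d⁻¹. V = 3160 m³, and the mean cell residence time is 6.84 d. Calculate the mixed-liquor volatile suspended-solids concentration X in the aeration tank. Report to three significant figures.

X = Y·Q·ΔS·θ_c / [V·(1 + k_d θ_c)] = 0.417 × 3110 × (1130 − 11.0) × 6.84 / [3160 × (1 + 0.0516 × 6.84)] = 2322 mg/L.

X ≈ 2320 mg/L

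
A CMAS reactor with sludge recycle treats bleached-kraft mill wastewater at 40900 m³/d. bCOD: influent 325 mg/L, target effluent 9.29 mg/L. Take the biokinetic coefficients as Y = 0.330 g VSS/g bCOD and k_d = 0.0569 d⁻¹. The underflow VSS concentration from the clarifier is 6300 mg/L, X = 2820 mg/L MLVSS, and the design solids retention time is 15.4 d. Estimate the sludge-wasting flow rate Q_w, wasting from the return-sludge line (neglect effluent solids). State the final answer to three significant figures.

Q_w ≈ 360 m³/d

Steady-state biomass mass balance: V·X·(1 + k_d·θ_c) = Y·Q·(S₀ − S)·θ_c, so V = 0.330 × 40900 × (325 − 9.29) × 15.4 / [2820 × (1 + 0.0569 × 15.4)] = 6.56×10^7 / 5291 = 12402 m³.
θ_c = V·X/(Q_w·X_r) when wasting from the recycle, so Q_w = V·X/(θ_c·X_r) = 12402 × 2820 / (15.4 × 6300) = 360.5 m³/d.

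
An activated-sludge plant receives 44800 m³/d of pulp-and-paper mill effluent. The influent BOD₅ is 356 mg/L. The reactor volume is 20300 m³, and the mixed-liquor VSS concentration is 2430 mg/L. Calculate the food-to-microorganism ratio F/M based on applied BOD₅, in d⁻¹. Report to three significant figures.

F/M = applied load / biomass = Q·S₀/(V·X) = 44800 × 356 / (20300 × 2430) = 0.3233 d⁻¹.

F/M ≈ 0.323 d⁻¹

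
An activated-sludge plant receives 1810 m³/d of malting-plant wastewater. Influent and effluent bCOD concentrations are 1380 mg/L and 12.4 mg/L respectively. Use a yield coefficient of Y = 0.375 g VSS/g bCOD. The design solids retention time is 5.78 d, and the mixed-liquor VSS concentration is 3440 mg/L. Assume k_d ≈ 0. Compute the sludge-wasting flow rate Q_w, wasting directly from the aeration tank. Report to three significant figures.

V·X = Y·Q·ΔS·θ_c gives V = 0.375 × 1810 × (1380 − 12.4) × 5.78 / 3440 = 1560 m³.
With mixed-liquor wasting, θ_c = V/Q_w, so Q_w = V/θ_c = 1560/5.78 = 269.8 m³/d.

Q_w ≈ 270 m³/d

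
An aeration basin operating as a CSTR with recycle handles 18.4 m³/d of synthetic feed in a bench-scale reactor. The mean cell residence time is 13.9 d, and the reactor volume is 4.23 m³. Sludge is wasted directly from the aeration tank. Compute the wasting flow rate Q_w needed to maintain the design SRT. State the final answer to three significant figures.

For wasting at MLVSS concentration, Q_w = V/θ_c = 4.230/13.9 = 0.3043 m³/d.

Q_w ≈ 0.304 m³/d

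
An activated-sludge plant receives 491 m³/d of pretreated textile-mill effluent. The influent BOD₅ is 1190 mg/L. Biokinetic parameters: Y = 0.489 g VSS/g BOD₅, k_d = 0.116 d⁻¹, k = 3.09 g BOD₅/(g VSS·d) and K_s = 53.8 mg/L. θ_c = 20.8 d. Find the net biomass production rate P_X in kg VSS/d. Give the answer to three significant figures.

Effluent substrate depends only on kinetics and SRT: S = K_s(1 + k_d θ_c) / [θ_c(Yk − k_d) − 1] = 53.8 × (1 + 0.116 × 20.8) / [20.8 × (0.489 × 3.09 − 0.116) − 1] = 183.6 / 28.02 = 6.554 mg/L.
Correct the yield for decay: Y_obs = Y/(1 + k_d θ_c) = 0.489 / (1 + 0.116 × 20.8) = 0.489 / 3.413 = 0.1433.
Mass of BOD₅ removed per day: Q(S₀ − S) = 491 × 1183 g/m³ = 581.1 kg/d.
So the net sludge growth is P_X = 0.1433 × 581.1 = 83.26 kg VSS/d.

P_X ≈ 83.3 kg VSS/d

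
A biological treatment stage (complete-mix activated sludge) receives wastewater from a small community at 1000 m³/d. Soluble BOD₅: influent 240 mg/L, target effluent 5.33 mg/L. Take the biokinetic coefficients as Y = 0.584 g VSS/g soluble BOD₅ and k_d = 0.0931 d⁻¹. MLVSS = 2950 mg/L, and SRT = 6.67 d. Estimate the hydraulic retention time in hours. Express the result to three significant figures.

τ ≈ 4.59 h

Rearranging the biomass balance for a CMAS with decay, V = Y·Q·ΔS·θ_c / [X·(1+k_d θ_c)] = 0.584 × 1000 × (240 − 5.33) × 6.67 / [2950 × (1 + 0.0931 × 6.67)] = 9.14×10^5 / 4782 = 191.2 m³.
Hydraulic retention time τ = V/Q = 191.2 / 1000 = 0.1912 d = 4.588 h.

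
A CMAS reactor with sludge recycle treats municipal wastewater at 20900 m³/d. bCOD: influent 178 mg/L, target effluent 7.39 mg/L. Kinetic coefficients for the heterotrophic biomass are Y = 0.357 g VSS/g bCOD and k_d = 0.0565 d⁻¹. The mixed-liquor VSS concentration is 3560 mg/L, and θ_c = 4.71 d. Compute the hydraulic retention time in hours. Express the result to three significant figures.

τ ≈ 1.53 h

Steady-state biomass mass balance: V·X·(1 + k_d·θ_c) = Y·Q·(S₀ − S)·θ_c, so V = 0.357 × 20900 × (178 − 7.39) × 4.71 / [3560 × (1 + 0.0565 × 4.71)] = 6×10^6 / 4507 = 1330 m³.
Hydraulic retention time τ = V/Q = 1330 / 20900 = 0.06365 d = 1.528 h.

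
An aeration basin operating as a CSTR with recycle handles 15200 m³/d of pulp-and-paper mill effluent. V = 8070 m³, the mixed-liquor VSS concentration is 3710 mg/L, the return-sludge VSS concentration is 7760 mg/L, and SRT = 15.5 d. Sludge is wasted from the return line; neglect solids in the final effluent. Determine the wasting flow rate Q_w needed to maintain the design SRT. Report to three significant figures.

Wasting from the return line (neglecting effluent solids): Q_w = V·X / (θ_c·X_r) = 8070 × 3710 / (15.5 × 7760) = 248.9 m³/d.

Q_w ≈ 249 m³/d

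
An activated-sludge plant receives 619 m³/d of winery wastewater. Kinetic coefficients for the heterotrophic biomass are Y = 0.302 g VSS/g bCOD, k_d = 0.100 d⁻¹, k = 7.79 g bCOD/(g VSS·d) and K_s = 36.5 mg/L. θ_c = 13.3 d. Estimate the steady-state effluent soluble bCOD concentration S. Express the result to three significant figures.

From the Monod/SRT balance for a CMAS, S = K_s·(1+k_d θ_c)/[θ_c·(Y k − k_d) − 1] = 36.5 × (1 + 0.100 × 13.3) / [13.3 × (0.302 × 7.79 − 0.100) − 1] = 85.05 / 28.96 = 2.937 mg/L.

S ≈ 2.94 mg/L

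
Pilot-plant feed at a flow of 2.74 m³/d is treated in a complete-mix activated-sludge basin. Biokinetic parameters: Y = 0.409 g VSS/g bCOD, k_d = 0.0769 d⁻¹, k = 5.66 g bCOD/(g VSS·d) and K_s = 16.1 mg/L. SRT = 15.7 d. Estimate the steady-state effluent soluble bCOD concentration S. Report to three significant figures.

For a completely mixed reactor with recycle the Lawrence–McCarty relation gives S = K_s·(1 + k_d·θ_c) / [θ_c·(Y·k − k_d) − 1] = 16.1 × (1 + 0.0769 × 15.7) / [15.7 × (0.409 × 5.66 − 0.0769) − 1] = 35.54 / 34.14 = 1.041 mg/L.

S ≈ 1.04 mg/L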